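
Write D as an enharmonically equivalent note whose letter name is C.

Plain C sits 2 semitones below D, so on the letter C the same pitch needs a double sharp: C##.

C##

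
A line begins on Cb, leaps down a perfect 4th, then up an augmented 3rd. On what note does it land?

B

A perfect fourth down from Cb is Gb (letter G, 5 semitones down).
An augmented third up from Gb is B (letter B, 5 semitones up).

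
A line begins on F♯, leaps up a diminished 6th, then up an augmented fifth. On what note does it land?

A diminished sixth up from F# is Db (letter D, 7 semitones up).
An augmented fifth up from Db is A (letter A, 8 semitones up).

A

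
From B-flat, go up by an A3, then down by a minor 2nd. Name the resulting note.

C##

An augmented third up from Bb is D# (letter D, 5 semitones up).
A minor second down from D# is C## (letter C, 1 semitone down).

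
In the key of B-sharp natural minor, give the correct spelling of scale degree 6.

G#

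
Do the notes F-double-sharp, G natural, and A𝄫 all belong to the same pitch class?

Yes

F## = pitch class 7 and G = pitch class 7 and Abb = pitch class 7 — the same pitch class, so they are enharmonic equivalents.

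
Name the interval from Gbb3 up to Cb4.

Counting letters G–A–B–C gives a fourth.
Gbb→Cb = 6 semitones, 1 wider than the perfect fourth (5), so augmented.

augmented fourth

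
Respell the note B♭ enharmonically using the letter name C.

Cbb

Plain C sits 2 semitones above Bb, so on the letter C the same pitch needs a double flat: Cbb.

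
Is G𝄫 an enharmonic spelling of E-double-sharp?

Gbb is pitch class 5; E## is pitch class 6.
The pitch classes differ (5 vs. 6), so they are not enharmonic equivalents.

No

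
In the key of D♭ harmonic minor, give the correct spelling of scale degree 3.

Fb

The Db harmonic minor scale runs Db Eb Fb Gb Ab Bbb C.
Degree 3 is Fb.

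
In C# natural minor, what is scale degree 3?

E

Degree 3 takes the letter 2 steps above C, which is E.
In natural minor, degree 3 sits 3 semitones above the tonic. C# + 3 semitones is pitch class 4, spelled on E as E.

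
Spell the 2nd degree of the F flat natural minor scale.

Gb

The Fb natural minor scale runs Fb Gb Abb Bbb Cb Dbb Ebb.
Degree 2 is Gb.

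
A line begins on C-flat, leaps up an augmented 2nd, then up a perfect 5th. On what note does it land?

An augmented second up from Cb is D (letter D, 3 semitones up).
A perfect fifth up from D is A (letter A, 7 semitones up).

A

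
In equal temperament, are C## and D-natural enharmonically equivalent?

Yes

C## is pitch class 2; D is pitch class 2.
All spellings map to pitch class 2, so they are enharmonically equivalent.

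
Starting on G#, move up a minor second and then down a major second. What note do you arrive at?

A minor second up from G# is A (letter A, 1 semitone up).
A major second down from A is G (letter G, 2 semitones down).

G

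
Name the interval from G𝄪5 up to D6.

Counting letters G–A–B–C–D gives a fifth.
G##→D = 5 semitones, 2 narrower than the perfect fifth (7), so doubly diminished.

doubly diminished fifth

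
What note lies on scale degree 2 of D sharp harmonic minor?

E#

Degree 2 takes the letter 1 step above D, which is E.
In harmonic minor, degree 2 sits 2 semitones above the tonic. D# + 2 semitones is pitch class 5, spelled on E as E#.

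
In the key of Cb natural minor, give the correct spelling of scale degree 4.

Fb

Degree 4 takes the letter 3 steps above C, which is F.
In natural minor, degree 4 sits 5 semitones above the tonic. Cb + 5 semitones is pitch class 4, spelled on F as Fb.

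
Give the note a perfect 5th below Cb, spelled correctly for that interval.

Fb

A fifth below C lands on the letter F.
A perfect fifth spans 7 semitones, so Cb moves to pitch class 4. On the letter F that is Fb.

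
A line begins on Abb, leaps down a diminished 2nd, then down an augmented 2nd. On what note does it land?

A diminished second down from Abb is G (letter G, 0 semitones down).
An augmented second down from G is Fb (letter F, 3 semitones down).

Fb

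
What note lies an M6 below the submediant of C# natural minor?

The submediant of C# natural minor is A.
A major sixth (9 semitones) below A lands on the letter C, giving C.

C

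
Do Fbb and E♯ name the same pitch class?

No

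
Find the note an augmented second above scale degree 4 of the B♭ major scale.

Scale degree 4 of Bb major is Eb.
An augmented second (3 semitones) above Eb lands on the letter F, giving F#.

F#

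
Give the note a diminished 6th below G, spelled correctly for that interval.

G down a major sixth is Bb, so the target letter is B.
From G, a diminished sixth is 7 semitones down: B#.

B#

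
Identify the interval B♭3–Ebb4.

Counting letters B–C–D–E gives a fourth.
Bb→Ebb = 4 semitones, 1 narrower than the perfect fourth (5), so diminished.

diminished fourth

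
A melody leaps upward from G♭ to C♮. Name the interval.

augmented fourth

The letter names run G→C, a span of 3 letter steps, so the interval is some kind of fourth.
Gb to C is 6 semitones. A perfect fourth is 5, so 6 makes it augmented.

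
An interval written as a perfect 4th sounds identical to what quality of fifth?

doubly diminished

A perfect fourth spans 5 semitones.
A fifth spanning 5 semitones is doubly diminished (the perfect fifth is 7).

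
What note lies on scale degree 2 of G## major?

A##

Degree 2 takes the letter 1 step above G, which is A.
In major, degree 2 sits 2 semitones above the tonic. G## + 2 semitones is pitch class 11, spelled on A as A##.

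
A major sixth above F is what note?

D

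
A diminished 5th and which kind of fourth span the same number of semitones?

A diminished fifth spans 6 semitones.
A fourth spanning 6 semitones is augmented (the perfect fourth is 5).

augmented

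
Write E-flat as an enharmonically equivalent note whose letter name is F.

Plain F sits 2 semitones above Eb, so on the letter F the same pitch needs a double flat: Fbb.

Fbb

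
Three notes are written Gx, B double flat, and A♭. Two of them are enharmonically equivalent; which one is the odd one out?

In 12-tone equal temperament, enharmonic equivalents share a pitch class. G## is pitch class 9; Bbb is pitch class 9; Ab is pitch class 8.
G## and Bbb share pitch class 9, while Ab is pitch class 8.

Ab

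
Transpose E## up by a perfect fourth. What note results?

A fourth above E lands on the letter A.
A perfect fourth spans 5 semitones, so E## moves to pitch class 11. On the letter A that is A##.

A##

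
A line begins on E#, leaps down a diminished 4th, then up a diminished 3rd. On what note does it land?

A diminished fourth down from E# is B## (letter B, 4 semitones down).
A diminished third up from B## is D# (letter D, 2 semitones up).

D#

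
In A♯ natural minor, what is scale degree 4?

D#

The A# natural minor scale runs A# B# C# D# E# F# G#.
Degree 4 is D#.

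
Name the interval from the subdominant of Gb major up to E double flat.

minor third

The subdominant of Gb major is Cb.
Cb up to Ebb: letters C→E make it a third; 3 semitones makes it minor.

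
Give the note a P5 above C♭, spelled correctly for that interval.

A fifth above C lands on the letter G.
A perfect fifth spans 7 semitones, so Cb moves to pitch class 6. On the letter G that is Gb.

Gb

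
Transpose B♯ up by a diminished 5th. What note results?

F#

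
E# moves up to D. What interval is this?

The letter names run E→D, a span of 6 letter steps, so the interval is some kind of seventh.
E# to D is 9 semitones. A major seventh is 11, so 9 makes it diminished.

diminished seventh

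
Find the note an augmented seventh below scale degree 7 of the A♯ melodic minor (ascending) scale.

Scale degree 7 of A# melodic minor (ascending) is G##.
An augmented seventh (12 semitones) below G## lands on the letter A, giving A.

A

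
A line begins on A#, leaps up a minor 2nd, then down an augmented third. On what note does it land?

Gb

A minor second up from A# is B (letter B, 1 semitone up).
An augmented third down from B is Gb (letter G, 5 semitones down).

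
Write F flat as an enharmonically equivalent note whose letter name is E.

Fb is pitch class 4. The letter E alone is pitch class 4.
Pitch class 4 on E needs no accidental: E.

E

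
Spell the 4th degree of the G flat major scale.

Cb

The Gb major scale runs Gb Ab Bb Cb Db Eb F.
Degree 4 is Cb.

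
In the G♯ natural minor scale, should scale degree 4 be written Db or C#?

Each scale degree takes a distinct letter name. Degree 4 of a scale on G must use the letter C.
C# and Db are enharmonically the same pitch, but only C# uses the letter C, so it is the correct spelling here.

C#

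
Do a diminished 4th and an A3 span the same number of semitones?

No

A diminished fourth spans 4 semitones; an augmented third spans 5.
The spans differ, so they are not enharmonic equivalents.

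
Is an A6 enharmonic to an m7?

Yes

An augmented sixth spans 10 semitones; a minor seventh spans 10.
They are enharmonically equivalent.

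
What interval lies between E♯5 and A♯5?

The letter names run E→A, a span of 3 letter steps, so the interval is some kind of fourth.
E# to A# is 5 semitones. A perfect fourth is 5, so 5 makes it perfect.

perfect fourth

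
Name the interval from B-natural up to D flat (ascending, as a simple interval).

diminished third

Counting letters B–C–D gives a third.
B→Db = 2 semitones, 2 narrower than the major third (4), so diminished.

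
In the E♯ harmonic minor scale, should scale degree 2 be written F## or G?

Each scale degree takes a distinct letter name. Degree 2 of a scale on E must use the letter F.
F## and G are enharmonically the same pitch, but only F## uses the letter F, so it is the correct spelling here.

F##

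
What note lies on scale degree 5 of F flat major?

Cb

Degree 5 takes the letter 4 steps above F, which is C.
In major, degree 5 sits 7 semitones above the tonic. Fb + 7 semitones is pitch class 11, spelled on C as Cb.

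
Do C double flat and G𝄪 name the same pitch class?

Cbb is pitch class 10; G## is pitch class 9.
The pitch classes differ (10 vs. 9), so they are not enharmonic equivalents.

No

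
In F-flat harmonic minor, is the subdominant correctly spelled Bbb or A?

Bbb

Each scale degree takes a distinct letter name. Degree 4 of a scale on F must use the letter B.
Bbb and A are enharmonically the same pitch, but only Bbb uses the letter B, so it is the correct spelling here.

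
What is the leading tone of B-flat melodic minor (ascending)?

A

The Bb melodic minor (ascending) scale runs Bb C Db Eb F G A.
Degree 7 is A.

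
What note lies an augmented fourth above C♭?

C up a perfect fourth is F, so the target letter is F.
From Cb, an augmented fourth is 6 semitones up: F.

F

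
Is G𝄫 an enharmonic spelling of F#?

Two spellings are enharmonically equivalent only if they share a pitch class.
Here Gbb → 5, F# → 6; 5 ≠ 6, so they are not.

No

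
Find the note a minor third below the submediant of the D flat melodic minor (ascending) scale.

The submediant of Db melodic minor (ascending) is Bb.
A minor third (3 semitones) below Bb lands on the letter G, giving G.

G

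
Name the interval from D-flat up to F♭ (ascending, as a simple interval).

minor third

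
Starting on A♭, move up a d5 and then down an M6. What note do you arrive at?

A diminished fifth up from Ab is Ebb (letter E, 6 semitones up).
A major sixth down from Ebb is Gbb (letter G, 9 semitones down).

Gbb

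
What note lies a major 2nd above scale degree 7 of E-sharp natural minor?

E#

Scale degree 7 of E# natural minor is D#.
A major second (2 semitones) above D# lands on the letter E, giving E#.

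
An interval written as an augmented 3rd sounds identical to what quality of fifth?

An augmented third spans 5 semitones.
A fifth spanning 5 semitones is doubly diminished (the perfect fifth is 7).

doubly diminished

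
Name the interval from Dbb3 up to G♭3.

The letter names run D→G, a span of 3 letter steps, so the interval is some kind of fourth.
Dbb to Gb is 6 semitones. A perfect fourth is 5, so 6 makes it augmented.

augmented fourth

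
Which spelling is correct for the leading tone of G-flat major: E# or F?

F

Each scale degree takes a distinct letter name. Degree 7 of a scale on G must use the letter F.
F and E# are enharmonically the same pitch, but only F uses the letter F, so it is the correct spelling here.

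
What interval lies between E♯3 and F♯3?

The letter names run E→F, a span of 1 letter step, so the interval is some kind of second.
E# to F# is 1 semitone. A major second is 2, so 1 makes it minor.

minor second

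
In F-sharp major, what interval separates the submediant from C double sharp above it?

major seventh

The submediant of F# major is D#.
D# up to C##: letters D→C make it a seventh; 11 semitones makes it major.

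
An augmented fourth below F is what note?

Cb

A fourth below F lands on the letter C.
An augmented fourth spans 6 semitones, so F moves to pitch class 11. On the letter C that is Cb.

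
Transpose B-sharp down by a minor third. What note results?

G##

A third below B lands on the letter G.
A minor third spans 3 semitones, so B# moves to pitch class 9. On the letter G that is G##.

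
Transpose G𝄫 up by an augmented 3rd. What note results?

Bb

G up a major third is B, so the target letter is B.
From Gbb, an augmented third is 5 semitones up: Bb.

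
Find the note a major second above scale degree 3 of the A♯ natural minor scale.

Scale degree 3 of A# natural minor is C#.
A major second (2 semitones) above C# lands on the letter D, giving D#.

D#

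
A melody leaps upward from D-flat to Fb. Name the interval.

Counting letters D–E–F gives a third.
Db→Fb = 3 semitones, 1 narrower than the major third (4), so minor.

minor third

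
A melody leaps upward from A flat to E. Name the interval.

augmented fifth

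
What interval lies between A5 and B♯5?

The letter names run A→B, a span of 1 letter step, so the interval is some kind of second.
A to B# is 3 semitones. A major second is 2, so 3 makes it augmented.

augmented second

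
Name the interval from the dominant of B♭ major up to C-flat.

diminished fifth

The dominant of Bb major is F.
F up to Cb: letters F→C make it a fifth; 6 semitones makes it diminished.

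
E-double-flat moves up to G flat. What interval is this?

major third

The letter names run E→G, a span of 2 letter steps, so the interval is some kind of third.
Ebb to Gb is 4 semitones. A major third is 4, so 4 makes it major.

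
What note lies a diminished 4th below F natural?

C#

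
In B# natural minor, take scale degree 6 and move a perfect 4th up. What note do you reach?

Scale degree 6 of B# natural minor is G#.
A perfect fourth (5 semitones) above G# lands on the letter C, giving C#.

C#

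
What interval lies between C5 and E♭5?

The letter names run C→E, a span of 2 letter steps, so the interval is some kind of third.
C to Eb is 3 semitones. A major third is 4, so 3 makes it minor.

minor third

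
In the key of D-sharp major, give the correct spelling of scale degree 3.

F##

Degree 3 takes the letter 2 steps above D, which is F.
In major, degree 3 sits 4 semitones above the tonic. D# + 4 semitones is pitch class 7, spelled on F as F##.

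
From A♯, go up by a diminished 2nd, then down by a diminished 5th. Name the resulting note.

E

A diminished second up from A# is Bb (letter B, 0 semitones up).
A diminished fifth down from Bb is E (letter E, 6 semitones down).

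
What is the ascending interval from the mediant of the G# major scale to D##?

major third

The mediant of G# major is B#.
B# up to D##: letters B→D make it a third; 4 semitones makes it major.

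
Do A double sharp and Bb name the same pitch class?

Two spellings are enharmonically equivalent only if they share a pitch class.
Here A## → 11, Bb → 10; 10 ≠ 11, so they are not.

No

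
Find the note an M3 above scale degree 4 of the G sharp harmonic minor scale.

E#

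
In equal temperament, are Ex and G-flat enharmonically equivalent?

Yes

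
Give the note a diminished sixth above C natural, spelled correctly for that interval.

A sixth above C lands on the letter A.
A diminished sixth spans 7 semitones, so C moves to pitch class 7. On the letter A that is Abb.

Abb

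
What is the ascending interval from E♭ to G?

Counting letters E–F–G gives a third.
Eb→G = 4 semitones, exactly the major third.

major third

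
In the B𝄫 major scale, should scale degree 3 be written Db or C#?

Each scale degree takes a distinct letter name. Degree 3 of a scale on B must use the letter D.
Db and C# are enharmonically the same pitch, but only Db uses the letter D, so it is the correct spelling here.

Db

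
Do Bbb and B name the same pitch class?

Bbb is pitch class 9; B is pitch class 11.
The pitch classes differ (9 vs. 11), so they are not enharmonic equivalents.

No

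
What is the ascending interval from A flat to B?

augmented second

The letter names run A→B, a span of 1 letter step, so the interval is some kind of second.
Ab to B is 3 semitones. A major second is 2, so 3 makes it augmented.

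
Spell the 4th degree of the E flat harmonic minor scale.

The Eb harmonic minor scale runs Eb F Gb Ab Bb Cb D.
Degree 4 is Ab.

Ab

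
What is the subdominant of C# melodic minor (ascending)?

F#

Degree 4 takes the letter 3 steps above C, which is F.
In melodic minor (ascending), degree 4 sits 5 semitones above the tonic. C# + 5 semitones is pitch class 6, spelled on F as F#.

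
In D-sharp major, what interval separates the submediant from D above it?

diminished third

The submediant of D# major is B#.
B# up to D: letters B→D make it a third; 2 semitones makes it diminished.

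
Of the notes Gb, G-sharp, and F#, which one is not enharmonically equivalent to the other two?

G#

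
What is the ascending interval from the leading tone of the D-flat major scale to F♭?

diminished fourth

The leading tone of Db major is C.
C up to Fb: letters C→F make it a fourth; 4 semitones makes it diminished.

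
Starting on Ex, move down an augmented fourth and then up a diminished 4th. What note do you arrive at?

E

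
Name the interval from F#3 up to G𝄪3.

augmented second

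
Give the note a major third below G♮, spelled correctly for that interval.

Eb

A third below G lands on the letter E.
A major third spans 4 semitones, so G moves to pitch class 3. On the letter E that is Eb.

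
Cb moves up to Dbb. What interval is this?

minor second

The letter names run C→D, a span of 1 letter step, so the interval is some kind of second.
Cb to Dbb is 1 semitone. A major second is 2, so 1 makes it minor.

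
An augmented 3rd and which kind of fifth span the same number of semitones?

An augmented third spans 5 semitones.
A fifth spanning 5 semitones is doubly diminished (the perfect fifth is 7).

doubly diminished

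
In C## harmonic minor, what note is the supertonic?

Degree 2 takes the letter 1 step above C, which is D.
In harmonic minor, degree 2 sits 2 semitones above the tonic. C## + 2 semitones is pitch class 4, spelled on D as D##.

D##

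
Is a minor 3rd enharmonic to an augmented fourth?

A minor third spans 3 semitones; an augmented fourth spans 6.
The spans differ, so they are not enharmonic equivalents.

No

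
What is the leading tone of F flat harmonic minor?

Degree 7 takes the letter 6 steps above F, which is E.
In harmonic minor, degree 7 sits 11 semitones above the tonic. Fb + 11 semitones is pitch class 3, spelled on E as Eb.

Eb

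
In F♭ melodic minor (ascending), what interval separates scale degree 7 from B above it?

Scale degree 7 of Fb melodic minor (ascending) is Eb.
Eb up to B: letters E→B make it a fifth; 8 semitones makes it augmented.

augmented fifth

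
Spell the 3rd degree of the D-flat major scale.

Degree 3 takes the letter 2 steps above D, which is F.
In major, degree 3 sits 4 semitones above the tonic. Db + 4 semitones is pitch class 5, spelled on F as F.

F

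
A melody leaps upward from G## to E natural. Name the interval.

diminished sixth

Counting letters G–A–B–C–D–E gives a sixth.
G##→E = 7 semitones, 2 narrower than the major sixth (9), so diminished.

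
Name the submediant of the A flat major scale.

F

The Ab major scale runs Ab Bb C Db Eb F G.
Degree 6 is F.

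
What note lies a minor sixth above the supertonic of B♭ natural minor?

The supertonic of Bb natural minor is C.
A minor sixth (8 semitones) above C lands on the letter A, giving Ab.

Ab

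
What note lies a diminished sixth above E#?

E up a major sixth is C#, so the target letter is C.
From E#, a diminished sixth is 7 semitones up: C.

C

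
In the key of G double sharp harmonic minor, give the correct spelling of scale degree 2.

A##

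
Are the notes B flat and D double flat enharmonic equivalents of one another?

Bb is pitch class 10; Dbb is pitch class 0.
The pitch classes differ (10 vs. 0), so they are not enharmonic equivalents.

No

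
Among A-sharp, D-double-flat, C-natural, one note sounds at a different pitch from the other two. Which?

In 12-tone equal temperament, enharmonic equivalents share a pitch class. A# is pitch class 10; Dbb is pitch class 0; C is pitch class 0.
Dbb and C share pitch class 0, while A# is pitch class 10.

A#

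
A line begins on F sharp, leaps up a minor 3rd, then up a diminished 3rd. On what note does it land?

A minor third up from F# is A (letter A, 3 semitones up).
A diminished third up from A is Cb (letter C, 2 semitones up).

Cb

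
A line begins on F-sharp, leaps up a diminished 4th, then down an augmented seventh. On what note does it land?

A diminished fourth up from F# is Bb (letter B, 4 semitones up).
An augmented seventh down from Bb is Cbb (letter C, 12 semitones down).

Cbb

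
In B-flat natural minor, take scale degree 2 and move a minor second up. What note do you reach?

Db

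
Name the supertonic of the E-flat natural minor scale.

F

The Eb natural minor scale runs Eb F Gb Ab Bb Cb Db.
Degree 2 is F.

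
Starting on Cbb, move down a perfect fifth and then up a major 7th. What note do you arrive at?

A perfect fifth down from Cbb is Fbb (letter F, 7 semitones down).
A major seventh up from Fbb is Ebb (letter E, 11 semitones up).

Ebb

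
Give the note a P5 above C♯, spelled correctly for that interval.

G#

C up a perfect fifth is G, so the target letter is G.
From C#, a perfect fifth is 7 semitones up: G#.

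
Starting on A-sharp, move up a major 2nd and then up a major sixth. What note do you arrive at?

G##

A major second up from A# is B# (letter B, 2 semitones up).
A major sixth up from B# is G## (letter G, 9 semitones up).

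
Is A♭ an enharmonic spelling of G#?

Ab is pitch class 8; G# is pitch class 8.
All spellings map to pitch class 8, so they are enharmonically equivalent.

Yes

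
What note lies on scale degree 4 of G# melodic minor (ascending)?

The G# melodic minor (ascending) scale runs G# A# B C# D# E# F##.
Degree 4 is C#.

C#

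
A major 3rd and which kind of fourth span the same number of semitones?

diminished

A major third spans 4 semitones.
A fourth spanning 4 semitones is diminished (the perfect fourth is 5).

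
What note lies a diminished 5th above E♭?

Bbb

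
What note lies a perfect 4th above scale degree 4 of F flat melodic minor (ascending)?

Scale degree 4 of Fb melodic minor (ascending) is Bbb.
A perfect fourth (5 semitones) above Bbb lands on the letter E, giving Ebb.

Ebb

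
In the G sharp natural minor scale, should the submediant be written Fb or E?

Each scale degree takes a distinct letter name. Degree 6 of a scale on G must use the letter E.
E and Fb are enharmonically the same pitch, but only E uses the letter E, so it is the correct spelling here.

E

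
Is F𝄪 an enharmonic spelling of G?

Yes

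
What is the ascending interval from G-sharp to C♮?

diminished fourth

Counting letters G–A–B–C gives a fourth.
G#→C = 4 semitones, 1 narrower than the perfect fourth (5), so diminished.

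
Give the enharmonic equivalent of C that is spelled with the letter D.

Dbb

C is pitch class 0. The letter D alone is pitch class 2.
To reach pitch class 0 from D requires an offset of -2 semitones, i.e. double flat: Dbb.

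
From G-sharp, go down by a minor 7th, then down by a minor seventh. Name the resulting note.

A minor seventh down from G# is A# (letter A, 10 semitones down).
A minor seventh down from A# is B# (letter B, 10 semitones down).

B#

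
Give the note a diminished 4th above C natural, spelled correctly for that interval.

Fb

A fourth above C lands on the letter F.
A diminished fourth spans 4 semitones, so C moves to pitch class 4. On the letter F that is Fb.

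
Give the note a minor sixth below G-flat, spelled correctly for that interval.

A sixth below G lands on the letter B.
A minor sixth spans 8 semitones, so Gb moves to pitch class 10. On the letter B that is Bb.

Bb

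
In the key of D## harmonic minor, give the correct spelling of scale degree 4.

G##

Degree 4 takes the letter 3 steps above D, which is G.
In harmonic minor, degree 4 sits 5 semitones above the tonic. D## + 5 semitones is pitch class 9, spelled on G as G##.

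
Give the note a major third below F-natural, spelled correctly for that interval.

A third below F lands on the letter D.
A major third spans 4 semitones, so F moves to pitch class 1. On the letter D that is Db.

Db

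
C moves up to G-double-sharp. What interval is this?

doubly augmented fifth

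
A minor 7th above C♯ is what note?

A seventh above C lands on the letter B.
A minor seventh spans 10 semitones, so C# moves to pitch class 11. On the letter B that is B.

B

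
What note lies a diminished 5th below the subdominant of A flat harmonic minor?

G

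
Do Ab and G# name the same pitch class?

Ab = pitch class 8 and G# = pitch class 8 — the same pitch class, so they are enharmonic equivalents.

Yes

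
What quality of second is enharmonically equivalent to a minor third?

augmented

A minor third spans 3 semitones.
A second spanning 3 semitones is augmented (the major second is 2).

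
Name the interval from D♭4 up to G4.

Counting letters D–E–F–G gives a fourth.
Db→G = 6 semitones, 1 wider than the perfect fourth (5), so augmented.

augmented fourth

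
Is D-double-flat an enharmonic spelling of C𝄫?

Dbb is pitch class 0; Cbb is pitch class 10.
The pitch classes differ (0 vs. 10), so they are not enharmonic equivalents.

No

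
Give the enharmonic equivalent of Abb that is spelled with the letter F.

F##

Plain F sits 2 semitones below Abb, so on the letter F the same pitch needs a double sharp: F##.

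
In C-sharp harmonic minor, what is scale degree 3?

The C# harmonic minor scale runs C# D# E F# G# A B#.
Degree 3 is E.

E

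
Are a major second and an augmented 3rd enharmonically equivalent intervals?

No

A major second spans 2 semitones; an augmented third spans 5.
The spans differ, so they are not enharmonic equivalents.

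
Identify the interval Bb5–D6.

major third

The letter names run B→D, a span of 2 letter steps, so the interval is some kind of third.
Bb to D is 4 semitones. A major third is 4, so 4 makes it major.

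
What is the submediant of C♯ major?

The C# major scale runs C# D# E# F# G# A# B#.
Degree 6 is A#.

A#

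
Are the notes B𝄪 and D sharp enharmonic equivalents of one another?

Two spellings are enharmonically equivalent only if they share a pitch class.
Here B## → 1, D# → 3; 1 ≠ 3, so they are not.

No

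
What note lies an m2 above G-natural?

A second above G lands on the letter A.
A minor second spans 1 semitone, so G moves to pitch class 8. On the letter A that is Ab.

Ab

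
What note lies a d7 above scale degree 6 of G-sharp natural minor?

Db

Scale degree 6 of G# natural minor is E.
A diminished seventh (9 semitones) above E lands on the letter D, giving Db.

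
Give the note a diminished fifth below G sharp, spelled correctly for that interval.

A fifth below G lands on the letter C.
A diminished fifth spans 6 semitones, so G# moves to pitch class 2. On the letter C that is C##.

C##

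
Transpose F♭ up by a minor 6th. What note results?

F up a major sixth is D, so the target letter is D.
From Fb, a minor sixth is 8 semitones up: Dbb.

Dbb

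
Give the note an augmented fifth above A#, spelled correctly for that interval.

A fifth above A lands on the letter E.
An augmented fifth spans 8 semitones, so A# moves to pitch class 6. On the letter E that is E##.

E##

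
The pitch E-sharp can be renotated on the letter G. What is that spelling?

Gbb

Plain G sits 2 semitones above E#, so on the letter G the same pitch needs a double flat: Gbb.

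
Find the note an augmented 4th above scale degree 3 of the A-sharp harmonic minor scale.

F##

Scale degree 3 of A# harmonic minor is C#.
An augmented fourth (6 semitones) above C# lands on the letter F, giving F##.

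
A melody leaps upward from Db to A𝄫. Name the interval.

The letter names run D→A, a span of 4 letter steps, so the interval is some kind of fifth.
Db to Abb is 6 semitones. A perfect fifth is 7, so 6 makes it diminished.

diminished fifth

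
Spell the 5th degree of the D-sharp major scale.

The D# major scale runs D# E# F## G# A# B# C##.
Degree 5 is A#.

A#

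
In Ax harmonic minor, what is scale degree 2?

B##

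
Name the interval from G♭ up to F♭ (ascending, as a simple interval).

minor seventh

The letter names run G→F, a span of 6 letter steps, so the interval is some kind of seventh.
Gb to Fb is 10 semitones. A major seventh is 11, so 10 makes it minor.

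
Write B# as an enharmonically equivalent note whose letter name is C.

Plain C sits at the same pitch as B#, so on the letter C the same pitch needs a natural: C.

C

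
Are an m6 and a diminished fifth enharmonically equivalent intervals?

No

A minor sixth spans 8 semitones; a diminished fifth spans 6.
The spans differ, so they are not enharmonic equivalents.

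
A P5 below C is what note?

F

C down a perfect fifth is F, so the target letter is F.
From C, a perfect fifth is 7 semitones down: F.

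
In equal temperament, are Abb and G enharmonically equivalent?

Abb = pitch class 7 and G = pitch class 7 — the same pitch class, so they are enharmonic equivalents.

Yes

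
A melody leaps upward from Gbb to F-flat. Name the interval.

Counting letters G–A–B–C–D–E–F gives a seventh.
Gbb→Fb = 11 semitones, exactly the major seventh.

major seventh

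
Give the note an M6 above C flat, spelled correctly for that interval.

C up a major sixth is A, so the target letter is A.
From Cb, a major sixth is 9 semitones up: Ab.

Ab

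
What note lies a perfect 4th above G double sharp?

C##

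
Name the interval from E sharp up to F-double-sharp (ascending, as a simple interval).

major second

Counting letters E–F gives a second.
E#→F## = 2 semitones, exactly the major second.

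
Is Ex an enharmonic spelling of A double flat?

No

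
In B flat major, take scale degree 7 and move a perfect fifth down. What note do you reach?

Scale degree 7 of Bb major is A.
A perfect fifth (7 semitones) below A lands on the letter D, giving D.

D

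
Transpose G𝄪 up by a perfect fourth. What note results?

A fourth above G lands on the letter C.
A perfect fourth spans 5 semitones, so G## moves to pitch class 2. On the letter C that is C##.

C##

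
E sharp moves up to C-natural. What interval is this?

diminished sixth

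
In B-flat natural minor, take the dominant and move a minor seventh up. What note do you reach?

Eb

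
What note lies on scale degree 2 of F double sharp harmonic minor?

G##

The F## harmonic minor scale runs F## G## A# B# C## D# E##.
Degree 2 is G##.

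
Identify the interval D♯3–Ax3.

Counting letters D–E–F–G–A gives a fifth.
D#→A## = 8 semitones, 1 wider than the perfect fifth (7), so augmented.

augmented fifth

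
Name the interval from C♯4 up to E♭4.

diminished third

Counting letters C–D–E gives a third.
C#→Eb = 2 semitones, 2 narrower than the major third (4), so diminished.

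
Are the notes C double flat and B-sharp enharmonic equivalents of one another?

Cbb is pitch class 10; B# is pitch class 0.
The pitch classes differ (10 vs. 0), so they are not enharmonic equivalents.

No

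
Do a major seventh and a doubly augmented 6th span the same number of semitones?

Yes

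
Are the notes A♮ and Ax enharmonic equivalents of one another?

Two spellings are enharmonically equivalent only if they share a pitch class.
Here A → 9, A## → 11; 9 ≠ 11, so they are not.

No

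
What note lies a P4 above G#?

G up a perfect fourth is C, so the target letter is C.
From G#, a perfect fourth is 5 semitones up: C#.

C#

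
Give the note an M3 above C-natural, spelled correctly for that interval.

A third above C lands on the letter E.
A major third spans 4 semitones, so C moves to pitch class 4. On the letter E that is E.

E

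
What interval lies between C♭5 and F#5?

doubly augmented fourth

Counting letters C–D–E–F gives a fourth.
Cb→F# = 7 semitones, 2 wider than the perfect fourth (5), so doubly augmented.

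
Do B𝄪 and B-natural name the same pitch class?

B## is pitch class 1; B is pitch class 11.
The pitch classes differ (1 vs. 11), so they are not enharmonic equivalents.

No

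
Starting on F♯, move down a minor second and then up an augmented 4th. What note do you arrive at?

A##

A minor second down from F# is E# (letter E, 1 semitone down).
An augmented fourth up from E# is A## (letter A, 6 semitones up).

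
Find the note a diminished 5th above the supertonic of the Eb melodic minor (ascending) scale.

The supertonic of Eb melodic minor (ascending) is F.
A diminished fifth (6 semitones) above F lands on the letter C, giving Cb.

Cb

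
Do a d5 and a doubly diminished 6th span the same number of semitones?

A diminished fifth spans 6 semitones; a doubly diminished sixth spans 6.
They are enharmonically equivalent.

Yes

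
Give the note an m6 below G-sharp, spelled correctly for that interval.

G down a major sixth is Bb, so the target letter is B.
From G#, a minor sixth is 8 semitones down: B#.

B#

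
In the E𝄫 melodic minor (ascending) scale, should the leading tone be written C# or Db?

Each scale degree takes a distinct letter name. Degree 7 of a scale on E must use the letter D.
Db and C# are enharmonically the same pitch, but only Db uses the letter D, so it is the correct spelling here.

Db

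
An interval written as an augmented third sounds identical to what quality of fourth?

perfect

An augmented third spans 5 semitones.
A fourth spanning 5 semitones is perfect (the perfect fourth is 5).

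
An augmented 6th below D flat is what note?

D down a major sixth is F, so the target letter is F.
From Db, an augmented sixth is 10 semitones down: Fbb.

Fbb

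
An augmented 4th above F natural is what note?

B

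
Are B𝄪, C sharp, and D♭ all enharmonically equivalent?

Yes

B## is pitch class 1; C# is pitch class 1; Db is pitch class 1.
All spellings map to pitch class 1, so they are enharmonically equivalent.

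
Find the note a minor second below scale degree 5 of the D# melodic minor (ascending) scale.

G##

Scale degree 5 of D# melodic minor (ascending) is A#.
A minor second (1 semitone) below A# lands on the letter G, giving G##.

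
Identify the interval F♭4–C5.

Counting letters F–G–A–B–C gives a fifth.
Fb→C = 8 semitones, 1 wider than the perfect fifth (7), so augmented.

augmented fifth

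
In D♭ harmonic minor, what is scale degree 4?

Gb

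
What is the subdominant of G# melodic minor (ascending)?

The G# melodic minor (ascending) scale runs G# A# B C# D# E# F##.
Degree 4 is C#.

C#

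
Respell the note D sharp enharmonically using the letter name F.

Fbb

D# is pitch class 3. The letter F alone is pitch class 5.
To reach pitch class 3 from F requires an offset of -2 semitones, i.e. double flat: Fbb.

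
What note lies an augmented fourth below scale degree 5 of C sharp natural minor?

D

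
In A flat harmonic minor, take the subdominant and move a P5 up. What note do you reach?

Ab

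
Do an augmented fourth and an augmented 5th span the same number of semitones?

An augmented fourth spans 6 semitones; an augmented fifth spans 8.
The spans differ, so they are not enharmonic equivalents.

No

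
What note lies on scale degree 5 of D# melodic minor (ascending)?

A#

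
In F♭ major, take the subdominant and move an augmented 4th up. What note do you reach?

Eb

The subdominant of Fb major is Bbb.
An augmented fourth (6 semitones) above Bbb lands on the letter E, giving Eb.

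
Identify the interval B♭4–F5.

perfect fifth

Counting letters B–C–D–E–F gives a fifth.
Bb→F = 7 semitones, exactly the perfect fifth.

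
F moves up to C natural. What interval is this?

perfect fifth

Counting letters F–G–A–B–C gives a fifth.
F→C = 7 semitones, exactly the perfect fifth.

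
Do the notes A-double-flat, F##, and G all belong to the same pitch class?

Yes

Abb = pitch class 7 and F## = pitch class 7 and G = pitch class 7 — the same pitch class, so they are enharmonic equivalents.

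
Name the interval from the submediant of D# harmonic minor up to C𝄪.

augmented second

The submediant of D# harmonic minor is B.
B up to C##: letters B→C make it a second; 3 semitones makes it augmented.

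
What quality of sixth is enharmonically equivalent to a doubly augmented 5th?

major

A doubly augmented fifth spans 9 semitones.
A sixth spanning 9 semitones is major (the major sixth is 9).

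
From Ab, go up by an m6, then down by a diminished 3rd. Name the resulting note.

D

A minor sixth up from Ab is Fb (letter F, 8 semitones up).
A diminished third down from Fb is D (letter D, 2 semitones down).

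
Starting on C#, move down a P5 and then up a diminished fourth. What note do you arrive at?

Bb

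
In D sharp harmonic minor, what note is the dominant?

A#

The D# harmonic minor scale runs D# E# F# G# A# B C##.
Degree 5 is A#.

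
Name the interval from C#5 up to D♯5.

major second

Counting letters C–D gives a second.
C#→D# = 2 semitones, exactly the major second.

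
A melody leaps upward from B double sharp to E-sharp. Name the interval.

diminished fourth

Counting letters B–C–D–E gives a fourth.
B##→E# = 4 semitones, 1 narrower than the perfect fourth (5), so diminished.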